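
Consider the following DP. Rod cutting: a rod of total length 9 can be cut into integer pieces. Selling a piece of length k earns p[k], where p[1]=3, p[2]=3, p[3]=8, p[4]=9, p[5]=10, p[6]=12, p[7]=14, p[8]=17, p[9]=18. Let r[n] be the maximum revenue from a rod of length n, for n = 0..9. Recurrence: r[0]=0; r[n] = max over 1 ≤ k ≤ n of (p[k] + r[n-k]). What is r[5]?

15

   n    0    1    2    3    4    5    6    7    8    9
r[n]    0    3    6    9   12   15   18   21   24   27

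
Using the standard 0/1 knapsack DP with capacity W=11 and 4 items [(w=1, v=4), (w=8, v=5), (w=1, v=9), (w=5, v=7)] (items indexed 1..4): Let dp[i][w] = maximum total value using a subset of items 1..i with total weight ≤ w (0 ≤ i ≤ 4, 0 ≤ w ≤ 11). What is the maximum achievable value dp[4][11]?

i\w   0   1   2   3   4   5   6   7   8   9  10  11
  0   0   0   0   0   0   0   0   0   0   0   0   0
  1   0   4   4   4   4   4   4   4   4   4   4   4
  2   0   4   4   4   4   4   4   4   5   9   9   9
  3   0   9  13  13  13  13  13  13  13  14  18  18
  4   0   9  13  13  13  13  16  20  20  20  20  20

20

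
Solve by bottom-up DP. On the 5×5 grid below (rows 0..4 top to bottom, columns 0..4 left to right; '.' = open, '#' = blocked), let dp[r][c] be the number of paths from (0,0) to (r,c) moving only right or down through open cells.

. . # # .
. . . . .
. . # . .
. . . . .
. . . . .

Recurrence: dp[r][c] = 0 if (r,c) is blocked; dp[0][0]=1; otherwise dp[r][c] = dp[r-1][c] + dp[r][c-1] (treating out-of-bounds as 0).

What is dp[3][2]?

r\c   0   1   2   3   4
  0   1   1   0   0   0
  1   1   2   2   2   2
  2   1   3   0   2   4
  3   1   4   4   6  10
  4   1   5   9  15  25

4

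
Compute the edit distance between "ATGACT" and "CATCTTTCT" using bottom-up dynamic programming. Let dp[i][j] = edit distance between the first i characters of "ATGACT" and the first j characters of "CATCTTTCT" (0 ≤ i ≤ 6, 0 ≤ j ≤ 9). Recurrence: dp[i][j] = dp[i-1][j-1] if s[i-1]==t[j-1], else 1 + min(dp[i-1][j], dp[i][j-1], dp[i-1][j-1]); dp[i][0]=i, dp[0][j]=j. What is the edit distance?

5

   ''  C  A  T  C  T  T  T  C  T
''  0  1  2  3  4  5  6  7  8  9
 A  1  1  1  2  3  4  5  6  7  8
 T  2  2  2  1  2  3  4  5  6  7
 G  3  3  3  2  2  3  4  5  6  7
 A  4  4  3  3  3  3  4  5  6  7
 C  5  4  4  4  3  4  4  5  5  6
 T  6  5  5  4  4  3  4  4  5  5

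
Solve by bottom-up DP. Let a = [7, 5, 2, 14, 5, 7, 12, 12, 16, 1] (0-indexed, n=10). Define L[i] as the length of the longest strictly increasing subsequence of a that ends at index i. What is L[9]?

   i    0    1    2    3    4    5    6    7    8    9
a[i]    7    5    2   14    5    7   12   12   16    1
L[i]    1    1    1    2    2    3    4    4    5    1

1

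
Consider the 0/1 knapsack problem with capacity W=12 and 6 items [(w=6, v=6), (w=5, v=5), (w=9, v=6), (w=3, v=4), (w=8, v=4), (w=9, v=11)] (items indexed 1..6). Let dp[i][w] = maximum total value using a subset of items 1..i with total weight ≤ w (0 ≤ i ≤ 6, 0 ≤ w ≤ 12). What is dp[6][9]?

11

i\w   0   1   2   3   4   5   6   7   8   9  10  11  12
  0   0   0   0   0   0   0   0   0   0   0   0   0   0
  1   0   0   0   0   0   0   6   6   6   6   6   6   6
  2   0   0   0   0   0   5   6   6   6   6   6  11  11
  3   0   0   0   0   0   5   6   6   6   6   6  11  11
  4   0   0   0   4   4   5   6   6   9  10  10  11  11
  5   0   0   0   4   4   5   6   6   9  10  10  11  11
  6   0   0   0   4   4   5   6   6   9  11  11  11  15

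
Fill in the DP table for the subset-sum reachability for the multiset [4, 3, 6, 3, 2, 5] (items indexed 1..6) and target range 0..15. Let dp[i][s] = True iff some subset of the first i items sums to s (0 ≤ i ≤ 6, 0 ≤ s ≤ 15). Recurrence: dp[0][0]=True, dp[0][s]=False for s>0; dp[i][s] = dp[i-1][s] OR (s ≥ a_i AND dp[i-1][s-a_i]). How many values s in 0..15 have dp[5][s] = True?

i\s   0   1   2   3   4   5   6   7   8   9  10  11  12  13  14  15
  0   T   F   F   F   F   F   F   F   F   F   F   F   F   F   F   F
  1   T   F   F   F   T   F   F   F   F   F   F   F   F   F   F   F
  2   T   F   F   T   T   F   F   T   F   F   F   F   F   F   F   F
  3   T   F   F   T   T   F   T   T   F   T   T   F   F   T   F   F
  4   T   F   F   T   T   F   T   T   F   T   T   F   T   T   F   F
  5   T   F   T   T   T   T   T   T   T   T   T   T   T   T   T   T
  6   T   F   T   T   T   T   T   T   T   T   T   T   T   T   T   T

15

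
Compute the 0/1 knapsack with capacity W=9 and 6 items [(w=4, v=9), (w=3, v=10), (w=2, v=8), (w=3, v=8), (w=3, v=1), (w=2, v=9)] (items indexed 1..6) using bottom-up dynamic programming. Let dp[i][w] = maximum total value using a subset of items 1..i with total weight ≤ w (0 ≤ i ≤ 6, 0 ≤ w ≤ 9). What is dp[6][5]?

19

i\w   0   1   2   3   4   5   6   7   8   9
  0   0   0   0   0   0   0   0   0   0   0
  1   0   0   0   0   9   9   9   9   9   9
  2   0   0   0  10  10  10  10  19  19  19
  3   0   0   8  10  10  18  18  19  19  27
  4   0   0   8  10  10  18  18  19  26  27
  5   0   0   8  10  10  18  18  19  26  27
  6   0   0   9  10  17  19  19  27  27  28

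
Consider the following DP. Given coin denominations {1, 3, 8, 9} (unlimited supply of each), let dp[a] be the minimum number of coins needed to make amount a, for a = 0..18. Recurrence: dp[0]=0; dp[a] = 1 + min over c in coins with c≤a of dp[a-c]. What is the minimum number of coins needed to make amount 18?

 a  0  1  2  3  4  5  6  7  8  9 10 11 12 13 14 15 16 17 18
dp  0  1  2  1  2  3  2  3  1  1  2  2  2  3  3  3  2  2  2

2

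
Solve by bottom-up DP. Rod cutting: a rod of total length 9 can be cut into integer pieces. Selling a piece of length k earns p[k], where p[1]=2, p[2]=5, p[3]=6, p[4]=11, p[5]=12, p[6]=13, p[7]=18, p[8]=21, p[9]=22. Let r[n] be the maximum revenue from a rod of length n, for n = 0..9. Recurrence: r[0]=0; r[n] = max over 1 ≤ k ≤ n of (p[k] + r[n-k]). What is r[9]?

   n    0    1    2    3    4    5    6    7    8    9
r[n]    0    2    5    7   11   13   16   18   22   24

24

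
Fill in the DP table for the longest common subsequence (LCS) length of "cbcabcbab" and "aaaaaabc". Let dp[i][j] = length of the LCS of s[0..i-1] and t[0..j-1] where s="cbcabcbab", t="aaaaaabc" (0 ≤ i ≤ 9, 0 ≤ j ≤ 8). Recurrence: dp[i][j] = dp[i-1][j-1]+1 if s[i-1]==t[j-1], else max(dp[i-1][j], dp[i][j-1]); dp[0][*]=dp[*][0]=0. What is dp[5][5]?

1

   ''  a  a  a  a  a  a  b  c
''  0  0  0  0  0  0  0  0  0
 c  0  0  0  0  0  0  0  0  1
 b  0  0  0  0  0  0  0  1  1
 c  0  0  0  0  0  0  0  1  2
 a  0  1  1  1  1  1  1  1  2
 b  0  1  1  1  1  1  1  2  2
 c  0  1  1  1  1  1  1  2  3
 b  0  1  1  1  1  1  1  2  3
 a  0  1  2  2  2  2  2  2  3
 b  0  1  2  2  2  2  2  3  3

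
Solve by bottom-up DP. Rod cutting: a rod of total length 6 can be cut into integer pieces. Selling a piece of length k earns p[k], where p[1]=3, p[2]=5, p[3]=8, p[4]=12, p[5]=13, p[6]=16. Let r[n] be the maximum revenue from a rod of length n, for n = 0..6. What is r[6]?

   n    0    1    2    3    4    5    6
r[n]    0    3    6    9   12   15   18

18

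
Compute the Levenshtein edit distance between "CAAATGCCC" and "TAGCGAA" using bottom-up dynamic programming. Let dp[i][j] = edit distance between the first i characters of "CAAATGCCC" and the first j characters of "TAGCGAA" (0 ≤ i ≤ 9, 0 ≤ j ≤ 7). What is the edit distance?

   ''  T  A  G  C  G  A  A
''  0  1  2  3  4  5  6  7
 C  1  1  2  3  3  4  5  6
 A  2  2  1  2  3  4  4  5
 A  3  3  2  2  3  4  4  4
 A  4  4  3  3  3  4  4  4
 T  5  4  4  4  4  4  5  5
 G  6  5  5  4  5  4  5  6
 C  7  6  6  5  4  5  5  6
 C  8  7  7  6  5  5  6  6
 C  9  8  8  7  6  6  6  7

7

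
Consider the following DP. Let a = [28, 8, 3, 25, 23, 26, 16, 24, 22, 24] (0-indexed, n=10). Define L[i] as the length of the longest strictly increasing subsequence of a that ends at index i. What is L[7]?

   i    0    1    2    3    4    5    6    7    8    9
a[i]   28    8    3   25   23   26   16   24   22   24
L[i]    1    1    1    2    2    3    2    3    3    4

3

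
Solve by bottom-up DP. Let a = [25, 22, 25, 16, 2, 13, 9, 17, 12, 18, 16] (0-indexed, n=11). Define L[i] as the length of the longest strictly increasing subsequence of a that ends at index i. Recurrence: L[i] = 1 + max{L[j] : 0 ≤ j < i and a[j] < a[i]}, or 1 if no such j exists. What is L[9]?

   i    0    1    2    3    4    5    6    7    8    9   10
a[i]   25   22   25   16    2   13    9   17   12   18   16
L[i]    1    1    2    1    1    2    2    3    3    4    4

4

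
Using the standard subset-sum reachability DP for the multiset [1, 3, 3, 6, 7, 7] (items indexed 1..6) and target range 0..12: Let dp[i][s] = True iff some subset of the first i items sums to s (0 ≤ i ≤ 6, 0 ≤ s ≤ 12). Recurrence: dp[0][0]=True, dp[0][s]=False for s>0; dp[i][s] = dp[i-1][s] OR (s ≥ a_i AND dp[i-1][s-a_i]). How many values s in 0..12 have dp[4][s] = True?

i\s   0   1   2   3   4   5   6   7   8   9  10  11  12
  0   T   F   F   F   F   F   F   F   F   F   F   F   F
  1   T   T   F   F   F   F   F   F   F   F   F   F   F
  2   T   T   F   T   T   F   F   F   F   F   F   F   F
  3   T   T   F   T   T   F   T   T   F   F   F   F   F
  4   T   T   F   T   T   F   T   T   F   T   T   F   T
  5   T   T   F   T   T   F   T   T   T   T   T   T   T
  6   T   T   F   T   T   F   T   T   T   T   T   T   T

9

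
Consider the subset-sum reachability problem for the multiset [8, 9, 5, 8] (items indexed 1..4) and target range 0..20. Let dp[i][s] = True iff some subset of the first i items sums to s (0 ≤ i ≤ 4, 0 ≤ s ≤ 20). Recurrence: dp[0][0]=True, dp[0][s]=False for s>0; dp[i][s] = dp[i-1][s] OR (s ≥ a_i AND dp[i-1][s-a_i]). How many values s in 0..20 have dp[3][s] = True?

i\s   0   1   2   3   4   5   6   7   8   9  10  11  12  13  14  15  16  17  18  19  20
  0   T   F   F   F   F   F   F   F   F   F   F   F   F   F   F   F   F   F   F   F   F
  1   T   F   F   F   F   F   F   F   T   F   F   F   F   F   F   F   F   F   F   F   F
  2   T   F   F   F   F   F   F   F   T   T   F   F   F   F   F   F   F   T   F   F   F
  3   T   F   F   F   F   T   F   F   T   T   F   F   F   T   T   F   F   T   F   F   F
  4   T   F   F   F   F   T   F   F   T   T   F   F   F   T   T   F   T   T   F   F   F

7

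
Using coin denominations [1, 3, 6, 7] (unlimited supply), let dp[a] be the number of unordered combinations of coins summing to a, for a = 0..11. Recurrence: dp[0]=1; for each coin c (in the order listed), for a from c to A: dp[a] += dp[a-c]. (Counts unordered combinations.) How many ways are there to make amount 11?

8

after  coin     0     1     2     3     4     5     6     7     8     9    10    11
          1     1     1     1     1     1     1     1     1     1     1     1     1
          3     1     1     1     2     2     2     3     3     3     4     4     4
          6     1     1     1     2     2     2     4     4     4     6     6     6
          7     1     1     1     2     2     2     4     5     5     7     8     8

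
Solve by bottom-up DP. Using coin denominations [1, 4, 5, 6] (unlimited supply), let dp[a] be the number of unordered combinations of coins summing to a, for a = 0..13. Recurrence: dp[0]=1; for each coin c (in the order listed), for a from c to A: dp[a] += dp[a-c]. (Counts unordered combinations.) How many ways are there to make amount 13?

after  coin     0     1     2     3     4     5     6     7     8     9    10    11    12    13
          1     1     1     1     1     1     1     1     1     1     1     1     1     1     1
          4     1     1     1     1     2     2     2     2     3     3     3     3     4     4
          5     1     1     1     1     2     3     3     3     4     5     6     6     7     8
          6     1     1     1     1     2     3     4     4     5     6     8     9    11    12

12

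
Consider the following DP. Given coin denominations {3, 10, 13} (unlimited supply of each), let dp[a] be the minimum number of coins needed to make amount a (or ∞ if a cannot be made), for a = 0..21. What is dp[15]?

 a  0  1  2  3  4  5  6  7  8  9 10 11 12 13 14 15 16 17 18 19 20 21
dp  0  -  -  1  -  -  2  -  -  3  1  -  4  1  -  5  2  -  6  3  2  7
(- denotes ∞ / unreachable)

5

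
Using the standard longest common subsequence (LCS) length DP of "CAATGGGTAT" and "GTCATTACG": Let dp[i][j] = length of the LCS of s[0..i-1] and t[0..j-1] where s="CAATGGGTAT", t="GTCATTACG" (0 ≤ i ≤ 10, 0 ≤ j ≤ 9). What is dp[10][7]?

5

   ''  G  T  C  A  T  T  A  C  G
''  0  0  0  0  0  0  0  0  0  0
 C  0  0  0  1  1  1  1  1  1  1
 A  0  0  0  1  2  2  2  2  2  2
 A  0  0  0  1  2  2  2  3  3  3
 T  0  0  1  1  2  3  3  3  3  3
 G  0  1  1  1  2  3  3  3  3  4
 G  0  1  1  1  2  3  3  3  3  4
 G  0  1  1  1  2  3  3  3  3  4
 T  0  1  2  2  2  3  4  4  4  4
 A  0  1  2  2  3  3  4  5  5  5
 T  0  1  2  2  3  4  4  5  5  5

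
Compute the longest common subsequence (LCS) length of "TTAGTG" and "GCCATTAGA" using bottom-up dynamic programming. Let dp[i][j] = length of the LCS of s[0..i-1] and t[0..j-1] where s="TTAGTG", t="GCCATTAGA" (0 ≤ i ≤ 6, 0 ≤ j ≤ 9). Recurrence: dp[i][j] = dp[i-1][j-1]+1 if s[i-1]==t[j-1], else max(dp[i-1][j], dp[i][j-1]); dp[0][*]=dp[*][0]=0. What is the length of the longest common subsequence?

   ''  G  C  C  A  T  T  A  G  A
''  0  0  0  0  0  0  0  0  0  0
 T  0  0  0  0  0  1  1  1  1  1
 T  0  0  0  0  0  1  2  2  2  2
 A  0  0  0  0  1  1  2  3  3  3
 G  0  1  1  1  1  1  2  3  4  4
 T  0  1  1  1  1  2  2  3  4  4
 G  0  1  1  1  1  2  2  3  4  4

4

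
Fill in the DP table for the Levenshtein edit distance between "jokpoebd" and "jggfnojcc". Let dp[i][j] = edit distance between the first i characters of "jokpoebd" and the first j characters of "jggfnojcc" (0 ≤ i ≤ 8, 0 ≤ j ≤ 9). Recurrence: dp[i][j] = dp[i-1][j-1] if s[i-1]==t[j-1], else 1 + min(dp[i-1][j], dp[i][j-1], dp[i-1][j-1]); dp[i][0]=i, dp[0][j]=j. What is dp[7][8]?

   ''  j  g  g  f  n  o  j  c  c
''  0  1  2  3  4  5  6  7  8  9
 j  1  0  1  2  3  4  5  6  7  8
 o  2  1  1  2  3  4  4  5  6  7
 k  3  2  2  2  3  4  5  5  6  7
 p  4  3  3  3  3  4  5  6  6  7
 o  5  4  4  4  4  4  4  5  6  7
 e  6  5  5  5  5  5  5  5  6  7
 b  7  6  6  6  6  6  6  6  6  7
 d  8  7  7  7  7  7  7  7  7  7

6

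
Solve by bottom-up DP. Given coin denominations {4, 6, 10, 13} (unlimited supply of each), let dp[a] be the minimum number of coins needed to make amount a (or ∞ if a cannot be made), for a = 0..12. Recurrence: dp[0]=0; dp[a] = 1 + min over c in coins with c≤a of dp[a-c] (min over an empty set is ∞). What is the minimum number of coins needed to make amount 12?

2

 a  0  1  2  3  4  5  6  7  8  9 10 11 12
dp  0  -  -  -  1  -  1  -  2  -  1  -  2
(- denotes ∞ / unreachable)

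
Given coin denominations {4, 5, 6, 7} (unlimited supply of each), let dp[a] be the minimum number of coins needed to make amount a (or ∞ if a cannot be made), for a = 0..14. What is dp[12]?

 a  0  1  2  3  4  5  6  7  8  9 10 11 12 13 14
dp  0  -  -  -  1  1  1  1  2  2  2  2  2  2  2
(- denotes ∞ / unreachable)

2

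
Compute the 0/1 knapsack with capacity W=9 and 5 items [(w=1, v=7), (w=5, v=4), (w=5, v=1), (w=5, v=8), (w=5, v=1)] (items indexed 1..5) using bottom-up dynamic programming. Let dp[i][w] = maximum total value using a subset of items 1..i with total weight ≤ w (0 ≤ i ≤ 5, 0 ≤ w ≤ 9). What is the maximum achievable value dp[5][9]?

i\w   0   1   2   3   4   5   6   7   8   9
  0   0   0   0   0   0   0   0   0   0   0
  1   0   7   7   7   7   7   7   7   7   7
  2   0   7   7   7   7   7  11  11  11  11
  3   0   7   7   7   7   7  11  11  11  11
  4   0   7   7   7   7   8  15  15  15  15
  5   0   7   7   7   7   8  15  15  15  15

15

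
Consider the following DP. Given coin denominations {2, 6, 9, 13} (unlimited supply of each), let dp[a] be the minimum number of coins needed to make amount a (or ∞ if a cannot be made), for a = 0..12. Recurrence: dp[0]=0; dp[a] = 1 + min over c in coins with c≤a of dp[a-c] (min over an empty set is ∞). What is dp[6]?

 a  0  1  2  3  4  5  6  7  8  9 10 11 12
dp  0  -  1  -  2  -  1  -  2  1  3  2  2
(- denotes ∞ / unreachable)

1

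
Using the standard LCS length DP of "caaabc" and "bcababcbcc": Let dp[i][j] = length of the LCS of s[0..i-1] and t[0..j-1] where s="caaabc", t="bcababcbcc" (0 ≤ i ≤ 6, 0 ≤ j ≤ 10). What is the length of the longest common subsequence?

5

   ''  b  c  a  b  a  b  c  b  c  c
''  0  0  0  0  0  0  0  0  0  0  0
 c  0  0  1  1  1  1  1  1  1  1  1
 a  0  0  1  2  2  2  2  2  2  2  2
 a  0  0  1  2  2  3  3  3  3  3  3
 a  0  0  1  2  2  3  3  3  3  3  3
 b  0  1  1  2  3  3  4  4  4  4  4
 c  0  1  2  2  3  3  4  5  5  5  5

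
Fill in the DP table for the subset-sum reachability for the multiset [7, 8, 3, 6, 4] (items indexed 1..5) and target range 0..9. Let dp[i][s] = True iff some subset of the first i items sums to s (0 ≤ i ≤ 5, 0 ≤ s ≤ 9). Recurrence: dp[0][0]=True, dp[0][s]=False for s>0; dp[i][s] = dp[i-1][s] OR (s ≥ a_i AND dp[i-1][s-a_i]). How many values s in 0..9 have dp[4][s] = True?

i\s   0   1   2   3   4   5   6   7   8   9
  0   T   F   F   F   F   F   F   F   F   F
  1   T   F   F   F   F   F   F   T   F   F
  2   T   F   F   F   F   F   F   T   T   F
  3   T   F   F   T   F   F   F   T   T   F
  4   T   F   F   T   F   F   T   T   T   T
  5   T   F   F   T   T   F   T   T   T   T

6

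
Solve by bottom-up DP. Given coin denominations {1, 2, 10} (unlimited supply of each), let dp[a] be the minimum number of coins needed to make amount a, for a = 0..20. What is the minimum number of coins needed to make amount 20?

 a  0  1  2  3  4  5  6  7  8  9 10 11 12 13 14 15 16 17 18 19 20
dp  0  1  1  2  2  3  3  4  4  5  1  2  2  3  3  4  4  5  5  6  2

2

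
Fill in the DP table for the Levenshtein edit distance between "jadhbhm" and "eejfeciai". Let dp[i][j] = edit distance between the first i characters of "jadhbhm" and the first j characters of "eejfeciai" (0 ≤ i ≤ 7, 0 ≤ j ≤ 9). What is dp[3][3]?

3

   ''  e  e  j  f  e  c  i  a  i
''  0  1  2  3  4  5  6  7  8  9
 j  1  1  2  2  3  4  5  6  7  8
 a  2  2  2  3  3  4  5  6  6  7
 d  3  3  3  3  4  4  5  6  7  7
 h  4  4  4  4  4  5  5  6  7  8
 b  5  5  5  5  5  5  6  6  7  8
 h  6  6  6  6  6  6  6  7  7  8
 m  7  7  7  7  7  7  7  7  8  8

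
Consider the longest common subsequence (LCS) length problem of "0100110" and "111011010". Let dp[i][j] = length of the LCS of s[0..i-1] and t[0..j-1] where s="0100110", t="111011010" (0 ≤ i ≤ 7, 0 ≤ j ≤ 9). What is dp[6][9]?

   ''  1  1  1  0  1  1  0  1  0
''  0  0  0  0  0  0  0  0  0  0
 0  0  0  0  0  1  1  1  1  1  1
 1  0  1  1  1  1  2  2  2  2  2
 0  0  1  1  1  2  2  2  3  3  3
 0  0  1  1  1  2  2  2  3  3  4
 1  0  1  2  2  2  3  3  3  4  4
 1  0  1  2  3  3  3  4  4  4  4
 0  0  1  2  3  4  4  4  5  5  5

4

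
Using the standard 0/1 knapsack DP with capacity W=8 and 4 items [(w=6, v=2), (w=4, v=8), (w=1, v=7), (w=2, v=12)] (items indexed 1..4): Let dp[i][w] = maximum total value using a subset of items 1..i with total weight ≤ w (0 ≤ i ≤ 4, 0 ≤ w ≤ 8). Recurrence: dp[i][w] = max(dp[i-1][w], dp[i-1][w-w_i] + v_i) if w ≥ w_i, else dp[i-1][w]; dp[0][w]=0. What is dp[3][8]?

15

i\w   0   1   2   3   4   5   6   7   8
  0   0   0   0   0   0   0   0   0   0
  1   0   0   0   0   0   0   2   2   2
  2   0   0   0   0   8   8   8   8   8
  3   0   7   7   7   8  15  15  15  15
  4   0   7  12  19  19  19  20  27  27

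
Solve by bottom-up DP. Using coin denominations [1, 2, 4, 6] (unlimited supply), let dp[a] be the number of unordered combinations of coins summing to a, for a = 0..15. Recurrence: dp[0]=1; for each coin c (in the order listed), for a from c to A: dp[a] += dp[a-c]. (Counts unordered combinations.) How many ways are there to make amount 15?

after  coin     0     1     2     3     4     5     6     7     8     9    10    11    12    13    14    15
          1     1     1     1     1     1     1     1     1     1     1     1     1     1     1     1     1
          2     1     1     2     2     3     3     4     4     5     5     6     6     7     7     8     8
          4     1     1     2     2     4     4     6     6     9     9    12    12    16    16    20    20
          6     1     1     2     2     4     4     7     7    11    11    16    16    23    23    31    31

31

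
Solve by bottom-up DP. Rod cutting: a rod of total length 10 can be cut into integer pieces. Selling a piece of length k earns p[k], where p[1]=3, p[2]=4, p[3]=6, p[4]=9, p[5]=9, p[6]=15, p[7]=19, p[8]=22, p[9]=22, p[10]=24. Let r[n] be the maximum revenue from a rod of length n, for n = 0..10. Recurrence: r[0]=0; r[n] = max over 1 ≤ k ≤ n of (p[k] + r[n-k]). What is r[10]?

   n    0    1    2    3    4    5    6    7    8    9   10
r[n]    0    3    6    9   12   15   18   21   24   27   30

30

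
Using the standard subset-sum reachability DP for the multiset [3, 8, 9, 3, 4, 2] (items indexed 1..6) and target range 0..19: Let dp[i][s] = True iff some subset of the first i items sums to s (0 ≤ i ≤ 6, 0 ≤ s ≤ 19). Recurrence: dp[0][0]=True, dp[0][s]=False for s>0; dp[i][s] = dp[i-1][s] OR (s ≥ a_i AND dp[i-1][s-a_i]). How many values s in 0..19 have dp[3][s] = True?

7

i\s   0   1   2   3   4   5   6   7   8   9  10  11  12  13  14  15  16  17  18  19
  0   T   F   F   F   F   F   F   F   F   F   F   F   F   F   F   F   F   F   F   F
  1   T   F   F   T   F   F   F   F   F   F   F   F   F   F   F   F   F   F   F   F
  2   T   F   F   T   F   F   F   F   T   F   F   T   F   F   F   F   F   F   F   F
  3   T   F   F   T   F   F   F   F   T   T   F   T   T   F   F   F   F   T   F   F
  4   T   F   F   T   F   F   T   F   T   T   F   T   T   F   T   T   F   T   F   F
  5   T   F   F   T   T   F   T   T   T   T   T   T   T   T   T   T   T   T   T   T
  6   T   F   T   T   T   T   T   T   T   T   T   T   T   T   T   T   T   T   T   T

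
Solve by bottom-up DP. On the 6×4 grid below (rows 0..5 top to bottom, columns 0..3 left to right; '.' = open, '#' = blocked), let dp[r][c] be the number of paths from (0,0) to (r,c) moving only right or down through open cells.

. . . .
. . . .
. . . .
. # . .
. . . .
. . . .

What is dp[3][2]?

6

r\c   0   1   2   3
  0   1   1   1   1
  1   1   2   3   4
  2   1   3   6  10
  3   1   0   6  16
  4   1   1   7  23
  5   1   2   9  32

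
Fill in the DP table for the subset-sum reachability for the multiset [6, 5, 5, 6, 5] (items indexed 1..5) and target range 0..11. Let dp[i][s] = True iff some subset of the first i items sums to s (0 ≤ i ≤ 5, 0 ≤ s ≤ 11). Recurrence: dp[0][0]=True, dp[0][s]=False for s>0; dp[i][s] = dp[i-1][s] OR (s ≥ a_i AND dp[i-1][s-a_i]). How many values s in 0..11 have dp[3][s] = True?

5

i\s   0   1   2   3   4   5   6   7   8   9  10  11
  0   T   F   F   F   F   F   F   F   F   F   F   F
  1   T   F   F   F   F   F   T   F   F   F   F   F
  2   T   F   F   F   F   T   T   F   F   F   F   T
  3   T   F   F   F   F   T   T   F   F   F   T   T
  4   T   F   F   F   F   T   T   F   F   F   T   T
  5   T   F   F   F   F   T   T   F   F   F   T   T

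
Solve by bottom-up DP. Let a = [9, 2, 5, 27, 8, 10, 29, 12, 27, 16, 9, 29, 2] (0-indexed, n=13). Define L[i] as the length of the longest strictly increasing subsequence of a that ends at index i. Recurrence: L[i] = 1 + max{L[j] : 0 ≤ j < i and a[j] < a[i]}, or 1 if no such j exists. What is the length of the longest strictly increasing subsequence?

   i    0    1    2    3    4    5    6    7    8    9   10   11   12
a[i]    9    2    5   27    8   10   29   12   27   16    9   29    2
L[i]    1    1    2    3    3    4    5    5    6    6    4    7    1

7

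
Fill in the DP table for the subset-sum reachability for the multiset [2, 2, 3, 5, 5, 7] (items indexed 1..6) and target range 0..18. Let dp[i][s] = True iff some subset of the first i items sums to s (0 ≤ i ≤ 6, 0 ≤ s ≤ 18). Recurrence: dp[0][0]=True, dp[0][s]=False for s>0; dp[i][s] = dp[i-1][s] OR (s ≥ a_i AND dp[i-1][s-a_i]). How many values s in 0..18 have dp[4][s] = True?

i\s   0   1   2   3   4   5   6   7   8   9  10  11  12  13  14  15  16  17  18
  0   T   F   F   F   F   F   F   F   F   F   F   F   F   F   F   F   F   F   F
  1   T   F   T   F   F   F   F   F   F   F   F   F   F   F   F   F   F   F   F
  2   T   F   T   F   T   F   F   F   F   F   F   F   F   F   F   F   F   F   F
  3   T   F   T   T   T   T   F   T   F   F   F   F   F   F   F   F   F   F   F
  4   T   F   T   T   T   T   F   T   T   T   T   F   T   F   F   F   F   F   F
  5   T   F   T   T   T   T   F   T   T   T   T   F   T   T   T   T   F   T   F
  6   T   F   T   T   T   T   F   T   T   T   T   T   T   T   T   T   T   T   F

10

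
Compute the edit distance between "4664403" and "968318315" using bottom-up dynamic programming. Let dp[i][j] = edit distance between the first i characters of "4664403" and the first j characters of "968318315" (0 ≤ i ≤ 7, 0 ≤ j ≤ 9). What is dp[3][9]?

8

   ''  9  6  8  3  1  8  3  1  5
''  0  1  2  3  4  5  6  7  8  9
 4  1  1  2  3  4  5  6  7  8  9
 6  2  2  1  2  3  4  5  6  7  8
 6  3  3  2  2  3  4  5  6  7  8
 4  4  4  3  3  3  4  5  6  7  8
 4  5  5  4  4  4  4  5  6  7  8
 0  6  6  5  5  5  5  5  6  7  8
 3  7  7  6  6  5  6  6  5  6  7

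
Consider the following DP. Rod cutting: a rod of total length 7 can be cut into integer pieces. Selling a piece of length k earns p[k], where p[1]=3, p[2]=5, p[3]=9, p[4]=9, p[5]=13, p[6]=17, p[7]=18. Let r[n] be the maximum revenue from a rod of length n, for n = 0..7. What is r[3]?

9

   n    0    1    2    3    4    5    6    7
r[n]    0    3    6    9   12   15   18   21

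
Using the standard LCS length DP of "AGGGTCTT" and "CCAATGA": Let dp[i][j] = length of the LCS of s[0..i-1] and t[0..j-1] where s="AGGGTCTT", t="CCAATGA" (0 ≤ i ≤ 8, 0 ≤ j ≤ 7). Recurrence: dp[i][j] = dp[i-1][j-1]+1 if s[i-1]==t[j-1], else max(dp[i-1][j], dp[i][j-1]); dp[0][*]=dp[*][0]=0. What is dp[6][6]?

2

   ''  C  C  A  A  T  G  A
''  0  0  0  0  0  0  0  0
 A  0  0  0  1  1  1  1  1
 G  0  0  0  1  1  1  2  2
 G  0  0  0  1  1  1  2  2
 G  0  0  0  1  1  1  2  2
 T  0  0  0  1  1  2  2  2
 C  0  1  1  1  1  2  2  2
 T  0  1  1  1  1  2  2  2
 T  0  1  1  1  1  2  2  2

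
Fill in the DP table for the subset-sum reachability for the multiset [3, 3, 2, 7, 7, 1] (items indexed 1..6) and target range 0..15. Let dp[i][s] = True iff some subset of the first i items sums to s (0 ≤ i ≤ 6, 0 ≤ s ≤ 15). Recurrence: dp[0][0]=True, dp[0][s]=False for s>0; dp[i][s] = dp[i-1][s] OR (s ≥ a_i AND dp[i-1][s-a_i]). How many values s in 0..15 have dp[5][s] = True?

i\s   0   1   2   3   4   5   6   7   8   9  10  11  12  13  14  15
  0   T   F   F   F   F   F   F   F   F   F   F   F   F   F   F   F
  1   T   F   F   T   F   F   F   F   F   F   F   F   F   F   F   F
  2   T   F   F   T   F   F   T   F   F   F   F   F   F   F   F   F
  3   T   F   T   T   F   T   T   F   T   F   F   F   F   F   F   F
  4   T   F   T   T   F   T   T   T   T   T   T   F   T   T   F   T
  5   T   F   T   T   F   T   T   T   T   T   T   F   T   T   T   T
  6   T   T   T   T   T   T   T   T   T   T   T   T   T   T   T   T

13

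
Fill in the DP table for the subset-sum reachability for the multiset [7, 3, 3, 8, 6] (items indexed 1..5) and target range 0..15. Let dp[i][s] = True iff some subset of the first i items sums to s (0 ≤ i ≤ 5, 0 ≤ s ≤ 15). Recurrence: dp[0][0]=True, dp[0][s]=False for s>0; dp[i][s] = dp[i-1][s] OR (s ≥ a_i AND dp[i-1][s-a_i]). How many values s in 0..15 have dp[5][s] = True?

12

i\s   0   1   2   3   4   5   6   7   8   9  10  11  12  13  14  15
  0   T   F   F   F   F   F   F   F   F   F   F   F   F   F   F   F
  1   T   F   F   F   F   F   F   T   F   F   F   F   F   F   F   F
  2   T   F   F   T   F   F   F   T   F   F   T   F   F   F   F   F
  3   T   F   F   T   F   F   T   T   F   F   T   F   F   T   F   F
  4   T   F   F   T   F   F   T   T   T   F   T   T   F   T   T   T
  5   T   F   F   T   F   F   T   T   T   T   T   T   T   T   T   T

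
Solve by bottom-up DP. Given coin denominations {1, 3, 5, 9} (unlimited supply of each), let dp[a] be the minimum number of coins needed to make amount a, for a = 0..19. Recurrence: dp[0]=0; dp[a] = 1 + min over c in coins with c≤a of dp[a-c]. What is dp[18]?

 a  0  1  2  3  4  5  6  7  8  9 10 11 12 13 14 15 16 17 18 19
dp  0  1  2  1  2  1  2  3  2  1  2  3  2  3  2  3  4  3  2  3

2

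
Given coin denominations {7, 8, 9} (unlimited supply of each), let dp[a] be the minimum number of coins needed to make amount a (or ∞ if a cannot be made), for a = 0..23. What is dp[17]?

 a  0  1  2  3  4  5  6  7  8  9 10 11 12 13 14 15 16 17 18 19 20 21 22 23
dp  0  -  -  -  -  -  -  1  1  1  -  -  -  -  2  2  2  2  2  -  -  3  3  3
(- denotes ∞ / unreachable)

2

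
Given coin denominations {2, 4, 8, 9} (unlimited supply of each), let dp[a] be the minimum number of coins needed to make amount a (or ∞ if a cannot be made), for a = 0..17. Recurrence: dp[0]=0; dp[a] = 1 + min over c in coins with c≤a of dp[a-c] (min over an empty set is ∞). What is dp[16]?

 a  0  1  2  3  4  5  6  7  8  9 10 11 12 13 14 15 16 17
dp  0  -  1  -  1  -  2  -  1  1  2  2  2  2  3  3  2  2
(- denotes ∞ / unreachable)

2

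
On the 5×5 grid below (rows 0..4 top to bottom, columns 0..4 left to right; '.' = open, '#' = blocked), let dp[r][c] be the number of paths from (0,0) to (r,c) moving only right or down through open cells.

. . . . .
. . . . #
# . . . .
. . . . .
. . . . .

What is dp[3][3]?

r\c   0   1   2   3   4
  0   1   1   1   1   1
  1   1   2   3   4   0
  2   0   2   5   9   9
  3   0   2   7  16  25
  4   0   2   9  25  50

16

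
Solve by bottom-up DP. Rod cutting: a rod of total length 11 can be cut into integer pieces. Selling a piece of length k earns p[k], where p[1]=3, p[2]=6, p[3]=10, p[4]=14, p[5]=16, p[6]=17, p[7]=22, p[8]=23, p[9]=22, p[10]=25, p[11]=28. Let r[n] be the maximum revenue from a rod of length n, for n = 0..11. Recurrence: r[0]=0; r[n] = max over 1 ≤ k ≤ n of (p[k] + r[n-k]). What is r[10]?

   n    0    1    2    3    4    5    6    7    8    9   10   11
r[n]    0    3    6   10   14   17   20   24   28   31   34   38

34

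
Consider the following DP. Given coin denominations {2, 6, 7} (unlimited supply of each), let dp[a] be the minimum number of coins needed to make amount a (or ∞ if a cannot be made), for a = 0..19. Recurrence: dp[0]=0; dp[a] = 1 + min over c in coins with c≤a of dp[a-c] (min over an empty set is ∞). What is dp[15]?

3

 a  0  1  2  3  4  5  6  7  8  9 10 11 12 13 14 15 16 17 18 19
dp  0  -  1  -  2  -  1  1  2  2  3  3  2  2  2  3  3  4  3  3
(- denotes ∞ / unreachable)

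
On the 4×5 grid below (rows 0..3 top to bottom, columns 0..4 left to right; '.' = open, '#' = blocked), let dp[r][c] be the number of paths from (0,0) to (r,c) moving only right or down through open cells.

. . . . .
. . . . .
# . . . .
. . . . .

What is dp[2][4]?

r\c   0   1   2   3   4
  0   1   1   1   1   1
  1   1   2   3   4   5
  2   0   2   5   9  14
  3   0   2   7  16  30

14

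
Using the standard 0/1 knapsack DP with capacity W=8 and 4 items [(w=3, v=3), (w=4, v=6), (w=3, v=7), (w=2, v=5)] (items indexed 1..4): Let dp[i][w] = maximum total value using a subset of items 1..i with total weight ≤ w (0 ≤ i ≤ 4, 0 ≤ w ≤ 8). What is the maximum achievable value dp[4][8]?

15

i\w   0   1   2   3   4   5   6   7   8
  0   0   0   0   0   0   0   0   0   0
  1   0   0   0   3   3   3   3   3   3
  2   0   0   0   3   6   6   6   9   9
  3   0   0   0   7   7   7  10  13  13
  4   0   0   5   7   7  12  12  13  15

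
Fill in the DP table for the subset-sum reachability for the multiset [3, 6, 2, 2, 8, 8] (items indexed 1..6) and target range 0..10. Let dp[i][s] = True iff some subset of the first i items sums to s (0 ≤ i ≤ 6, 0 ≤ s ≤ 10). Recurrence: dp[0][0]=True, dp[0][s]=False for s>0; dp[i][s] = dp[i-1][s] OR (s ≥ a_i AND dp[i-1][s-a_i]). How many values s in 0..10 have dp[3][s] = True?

7

i\s   0   1   2   3   4   5   6   7   8   9  10
  0   T   F   F   F   F   F   F   F   F   F   F
  1   T   F   F   T   F   F   F   F   F   F   F
  2   T   F   F   T   F   F   T   F   F   T   F
  3   T   F   T   T   F   T   T   F   T   T   F
  4   T   F   T   T   T   T   T   T   T   T   T
  5   T   F   T   T   T   T   T   T   T   T   T
  6   T   F   T   T   T   T   T   T   T   T   T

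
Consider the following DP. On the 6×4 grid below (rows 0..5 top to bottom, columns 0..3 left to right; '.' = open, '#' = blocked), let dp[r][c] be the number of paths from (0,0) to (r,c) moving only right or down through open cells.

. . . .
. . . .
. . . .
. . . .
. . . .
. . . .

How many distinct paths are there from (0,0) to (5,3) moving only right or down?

r\c   0   1   2   3
  0   1   1   1   1
  1   1   2   3   4
  2   1   3   6  10
  3   1   4  10  20
  4   1   5  15  35
  5   1   6  21  56

56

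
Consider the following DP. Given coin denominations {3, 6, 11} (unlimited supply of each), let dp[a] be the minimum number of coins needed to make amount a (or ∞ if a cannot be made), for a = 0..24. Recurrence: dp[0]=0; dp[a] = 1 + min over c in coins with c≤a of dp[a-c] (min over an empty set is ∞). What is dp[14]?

2

 a  0  1  2  3  4  5  6  7  8  9 10 11 12 13 14 15 16 17 18 19 20 21 22 23 24
dp  0  -  -  1  -  -  1  -  -  2  -  1  2  -  2  3  -  2  3  -  3  4  2  3  4
(- denotes ∞ / unreachable)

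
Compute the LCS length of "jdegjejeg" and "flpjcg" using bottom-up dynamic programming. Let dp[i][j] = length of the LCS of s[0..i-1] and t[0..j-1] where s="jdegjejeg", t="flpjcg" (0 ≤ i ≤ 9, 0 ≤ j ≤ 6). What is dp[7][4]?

1

   ''  f  l  p  j  c  g
''  0  0  0  0  0  0  0
 j  0  0  0  0  1  1  1
 d  0  0  0  0  1  1  1
 e  0  0  0  0  1  1  1
 g  0  0  0  0  1  1  2
 j  0  0  0  0  1  1  2
 e  0  0  0  0  1  1  2
 j  0  0  0  0  1  1  2
 e  0  0  0  0  1  1  2
 g  0  0  0  0  1  1  2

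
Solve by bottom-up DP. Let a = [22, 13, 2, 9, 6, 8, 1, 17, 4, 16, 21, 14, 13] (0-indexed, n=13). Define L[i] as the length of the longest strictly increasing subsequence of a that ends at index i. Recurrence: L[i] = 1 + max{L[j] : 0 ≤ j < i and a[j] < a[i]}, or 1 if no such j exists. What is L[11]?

4

   i    0    1    2    3    4    5    6    7    8    9   10   11   12
a[i]   22   13    2    9    6    8    1   17    4   16   21   14   13
L[i]    1    1    1    2    2    3    1    4    2    4    5    4    4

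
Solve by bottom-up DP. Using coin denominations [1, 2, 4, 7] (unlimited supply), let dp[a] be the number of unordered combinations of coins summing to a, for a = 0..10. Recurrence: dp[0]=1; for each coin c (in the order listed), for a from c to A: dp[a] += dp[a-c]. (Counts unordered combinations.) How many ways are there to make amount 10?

after  coin     0     1     2     3     4     5     6     7     8     9    10
          1     1     1     1     1     1     1     1     1     1     1     1
          2     1     1     2     2     3     3     4     4     5     5     6
          4     1     1     2     2     4     4     6     6     9     9    12
          7     1     1     2     2     4     4     6     7    10    11    14

14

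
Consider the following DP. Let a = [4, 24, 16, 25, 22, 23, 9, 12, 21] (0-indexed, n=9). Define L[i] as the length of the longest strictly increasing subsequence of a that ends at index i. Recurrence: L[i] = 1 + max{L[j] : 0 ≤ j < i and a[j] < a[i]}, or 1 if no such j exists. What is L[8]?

4

   i    0    1    2    3    4    5    6    7    8
a[i]    4   24   16   25   22   23    9   12   21
L[i]    1    2    2    3    3    4    2    3    4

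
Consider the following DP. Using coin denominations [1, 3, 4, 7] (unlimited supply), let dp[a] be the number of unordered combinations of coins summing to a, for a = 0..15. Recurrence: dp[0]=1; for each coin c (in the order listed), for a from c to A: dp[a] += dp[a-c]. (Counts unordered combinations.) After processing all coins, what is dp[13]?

16

after  coin     0     1     2     3     4     5     6     7     8     9    10    11    12    13    14    15
          1     1     1     1     1     1     1     1     1     1     1     1     1     1     1     1     1
          3     1     1     1     2     2     2     3     3     3     4     4     4     5     5     5     6
          4     1     1     1     2     3     3     4     5     6     7     8     9    11    12    13    15
          7     1     1     1     2     3     3     4     6     7     8    10    12    14    16    19    22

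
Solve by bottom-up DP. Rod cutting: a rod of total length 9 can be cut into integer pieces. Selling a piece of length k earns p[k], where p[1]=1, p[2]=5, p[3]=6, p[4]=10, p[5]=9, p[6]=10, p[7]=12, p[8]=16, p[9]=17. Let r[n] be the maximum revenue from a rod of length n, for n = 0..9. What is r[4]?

10

   n    0    1    2    3    4    5    6    7    8    9
r[n]    0    1    5    6   10   11   15   16   20   21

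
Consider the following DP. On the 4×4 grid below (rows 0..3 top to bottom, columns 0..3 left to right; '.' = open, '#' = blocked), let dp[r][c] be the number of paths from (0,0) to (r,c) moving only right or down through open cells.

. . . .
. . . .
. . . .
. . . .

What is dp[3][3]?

20

r\c   0   1   2   3
  0   1   1   1   1
  1   1   2   3   4
  2   1   3   6  10
  3   1   4  10  20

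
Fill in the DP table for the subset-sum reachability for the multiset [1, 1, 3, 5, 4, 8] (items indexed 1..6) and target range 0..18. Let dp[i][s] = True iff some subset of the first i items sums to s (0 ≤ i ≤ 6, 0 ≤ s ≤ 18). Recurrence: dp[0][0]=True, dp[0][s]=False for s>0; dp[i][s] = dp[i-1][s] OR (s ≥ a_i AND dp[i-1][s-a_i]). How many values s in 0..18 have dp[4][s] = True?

11

i\s   0   1   2   3   4   5   6   7   8   9  10  11  12  13  14  15  16  17  18
  0   T   F   F   F   F   F   F   F   F   F   F   F   F   F   F   F   F   F   F
  1   T   T   F   F   F   F   F   F   F   F   F   F   F   F   F   F   F   F   F
  2   T   T   T   F   F   F   F   F   F   F   F   F   F   F   F   F   F   F   F
  3   T   T   T   T   T   T   F   F   F   F   F   F   F   F   F   F   F   F   F
  4   T   T   T   T   T   T   T   T   T   T   T   F   F   F   F   F   F   F   F
  5   T   T   T   T   T   T   T   T   T   T   T   T   T   T   T   F   F   F   F
  6   T   T   T   T   T   T   T   T   T   T   T   T   T   T   T   T   T   T   T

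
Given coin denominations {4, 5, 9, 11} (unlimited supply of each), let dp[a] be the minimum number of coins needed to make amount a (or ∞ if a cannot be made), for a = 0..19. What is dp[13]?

 a  0  1  2  3  4  5  6  7  8  9 10 11 12 13 14 15 16 17 18 19
dp  0  -  -  -  1  1  -  -  2  1  2  1  3  2  2  2  2  3  2  3
(- denotes ∞ / unreachable)

2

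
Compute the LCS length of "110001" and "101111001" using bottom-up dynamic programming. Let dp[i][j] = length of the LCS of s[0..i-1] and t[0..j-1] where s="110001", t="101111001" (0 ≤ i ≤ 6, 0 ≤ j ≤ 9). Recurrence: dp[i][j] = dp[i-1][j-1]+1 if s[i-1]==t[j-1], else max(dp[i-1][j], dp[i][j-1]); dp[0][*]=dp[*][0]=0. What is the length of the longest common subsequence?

   ''  1  0  1  1  1  1  0  0  1
''  0  0  0  0  0  0  0  0  0  0
 1  0  1  1  1  1  1  1  1  1  1
 1  0  1  1  2  2  2  2  2  2  2
 0  0  1  2  2  2  2  2  3  3  3
 0  0  1  2  2  2  2  2  3  4  4
 0  0  1  2  2  2  2  2  3  4  4
 1  0  1  2  3  3  3  3  3  4  5

5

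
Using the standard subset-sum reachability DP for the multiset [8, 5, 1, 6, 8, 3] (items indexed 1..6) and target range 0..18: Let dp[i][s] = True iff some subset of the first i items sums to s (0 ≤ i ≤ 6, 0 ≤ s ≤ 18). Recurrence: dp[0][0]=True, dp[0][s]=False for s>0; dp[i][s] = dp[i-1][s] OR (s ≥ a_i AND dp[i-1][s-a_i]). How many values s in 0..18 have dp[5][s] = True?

i\s   0   1   2   3   4   5   6   7   8   9  10  11  12  13  14  15  16  17  18
  0   T   F   F   F   F   F   F   F   F   F   F   F   F   F   F   F   F   F   F
  1   T   F   F   F   F   F   F   F   T   F   F   F   F   F   F   F   F   F   F
  2   T   F   F   F   F   T   F   F   T   F   F   F   F   T   F   F   F   F   F
  3   T   T   F   F   F   T   T   F   T   T   F   F   F   T   T   F   F   F   F
  4   T   T   F   F   F   T   T   T   T   T   F   T   T   T   T   T   F   F   F
  5   T   T   F   F   F   T   T   T   T   T   F   T   T   T   T   T   T   T   F
  6   T   T   F   T   T   T   T   T   T   T   T   T   T   T   T   T   T   T   T

14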